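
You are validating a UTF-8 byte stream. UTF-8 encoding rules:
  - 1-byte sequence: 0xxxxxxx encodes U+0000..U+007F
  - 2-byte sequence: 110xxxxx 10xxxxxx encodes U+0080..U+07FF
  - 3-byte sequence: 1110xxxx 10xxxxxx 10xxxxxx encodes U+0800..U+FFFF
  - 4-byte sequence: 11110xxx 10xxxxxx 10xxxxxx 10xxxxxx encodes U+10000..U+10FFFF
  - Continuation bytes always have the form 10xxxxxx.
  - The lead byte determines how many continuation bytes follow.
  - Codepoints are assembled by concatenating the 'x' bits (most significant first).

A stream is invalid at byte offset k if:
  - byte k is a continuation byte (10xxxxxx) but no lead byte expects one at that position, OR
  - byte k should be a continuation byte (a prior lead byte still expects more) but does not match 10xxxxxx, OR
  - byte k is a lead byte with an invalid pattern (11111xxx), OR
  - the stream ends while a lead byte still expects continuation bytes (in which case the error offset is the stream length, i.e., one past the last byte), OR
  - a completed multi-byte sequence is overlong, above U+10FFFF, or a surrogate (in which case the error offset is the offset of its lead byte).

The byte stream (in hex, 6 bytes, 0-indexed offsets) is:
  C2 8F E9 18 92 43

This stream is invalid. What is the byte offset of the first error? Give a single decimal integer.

Answer: 3

Derivation:
Byte[0]=C2: 2-byte lead, need 1 cont bytes. acc=0x2
Byte[1]=8F: continuation. acc=(acc<<6)|0x0F=0x8F
Completed: cp=U+008F (starts at byte 0)
Byte[2]=E9: 3-byte lead, need 2 cont bytes. acc=0x9
Byte[3]=18: expected 10xxxxxx continuation. INVALID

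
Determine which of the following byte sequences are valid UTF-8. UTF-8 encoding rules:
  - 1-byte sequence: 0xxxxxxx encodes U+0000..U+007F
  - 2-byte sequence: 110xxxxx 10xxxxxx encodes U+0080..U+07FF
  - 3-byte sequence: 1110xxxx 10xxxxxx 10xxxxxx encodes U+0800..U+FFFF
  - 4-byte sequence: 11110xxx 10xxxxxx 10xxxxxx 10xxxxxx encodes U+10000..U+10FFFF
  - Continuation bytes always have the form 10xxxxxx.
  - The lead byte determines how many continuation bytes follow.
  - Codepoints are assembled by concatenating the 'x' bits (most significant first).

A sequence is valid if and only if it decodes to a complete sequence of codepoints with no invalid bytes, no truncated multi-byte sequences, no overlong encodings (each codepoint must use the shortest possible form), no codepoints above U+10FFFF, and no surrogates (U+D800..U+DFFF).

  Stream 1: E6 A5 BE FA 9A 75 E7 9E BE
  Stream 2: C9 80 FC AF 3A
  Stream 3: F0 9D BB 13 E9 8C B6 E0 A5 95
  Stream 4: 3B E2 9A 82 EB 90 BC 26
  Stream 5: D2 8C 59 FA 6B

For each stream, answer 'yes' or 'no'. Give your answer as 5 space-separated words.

Stream 1: error at byte offset 3. INVALID
Stream 2: error at byte offset 2. INVALID
Stream 3: error at byte offset 3. INVALID
Stream 4: decodes cleanly. VALID
Stream 5: error at byte offset 3. INVALID

Answer: no no no yes no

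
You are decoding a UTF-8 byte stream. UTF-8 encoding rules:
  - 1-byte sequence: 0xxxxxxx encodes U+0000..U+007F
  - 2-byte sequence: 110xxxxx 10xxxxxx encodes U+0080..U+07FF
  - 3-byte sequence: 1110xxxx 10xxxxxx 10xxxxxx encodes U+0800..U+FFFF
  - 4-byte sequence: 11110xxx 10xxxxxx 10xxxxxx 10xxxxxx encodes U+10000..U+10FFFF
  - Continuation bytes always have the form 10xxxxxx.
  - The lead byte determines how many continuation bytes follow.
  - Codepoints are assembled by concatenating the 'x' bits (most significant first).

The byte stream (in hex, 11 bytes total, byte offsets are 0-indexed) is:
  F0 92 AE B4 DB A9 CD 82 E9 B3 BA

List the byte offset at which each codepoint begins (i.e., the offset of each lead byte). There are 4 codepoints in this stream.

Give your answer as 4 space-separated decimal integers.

Answer: 0 4 6 8

Derivation:
Byte[0]=F0: 4-byte lead, need 3 cont bytes. acc=0x0
Byte[1]=92: continuation. acc=(acc<<6)|0x12=0x12
Byte[2]=AE: continuation. acc=(acc<<6)|0x2E=0x4AE
Byte[3]=B4: continuation. acc=(acc<<6)|0x34=0x12BB4
Completed: cp=U+12BB4 (starts at byte 0)
Byte[4]=DB: 2-byte lead, need 1 cont bytes. acc=0x1B
Byte[5]=A9: continuation. acc=(acc<<6)|0x29=0x6E9
Completed: cp=U+06E9 (starts at byte 4)
Byte[6]=CD: 2-byte lead, need 1 cont bytes. acc=0xD
Byte[7]=82: continuation. acc=(acc<<6)|0x02=0x342
Completed: cp=U+0342 (starts at byte 6)
Byte[8]=E9: 3-byte lead, need 2 cont bytes. acc=0x9
Byte[9]=B3: continuation. acc=(acc<<6)|0x33=0x273
Byte[10]=BA: continuation. acc=(acc<<6)|0x3A=0x9CFA
Completed: cp=U+9CFA (starts at byte 8)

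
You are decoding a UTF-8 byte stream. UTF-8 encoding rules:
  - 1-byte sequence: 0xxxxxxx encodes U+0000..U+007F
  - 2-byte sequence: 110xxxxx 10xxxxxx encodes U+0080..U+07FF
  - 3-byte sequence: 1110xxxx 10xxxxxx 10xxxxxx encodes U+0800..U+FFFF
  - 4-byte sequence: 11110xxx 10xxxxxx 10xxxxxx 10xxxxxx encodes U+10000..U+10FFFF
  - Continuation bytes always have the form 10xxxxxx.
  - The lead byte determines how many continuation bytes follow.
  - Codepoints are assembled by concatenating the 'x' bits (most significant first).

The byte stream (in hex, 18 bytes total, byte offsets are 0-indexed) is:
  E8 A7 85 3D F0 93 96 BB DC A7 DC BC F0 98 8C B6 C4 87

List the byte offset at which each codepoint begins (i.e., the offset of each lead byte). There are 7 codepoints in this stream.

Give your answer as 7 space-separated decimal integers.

Answer: 0 3 4 8 10 12 16

Derivation:
Byte[0]=E8: 3-byte lead, need 2 cont bytes. acc=0x8
Byte[1]=A7: continuation. acc=(acc<<6)|0x27=0x227
Byte[2]=85: continuation. acc=(acc<<6)|0x05=0x89C5
Completed: cp=U+89C5 (starts at byte 0)
Byte[3]=3D: 1-byte ASCII. cp=U+003D
Byte[4]=F0: 4-byte lead, need 3 cont bytes. acc=0x0
Byte[5]=93: continuation. acc=(acc<<6)|0x13=0x13
Byte[6]=96: continuation. acc=(acc<<6)|0x16=0x4D6
Byte[7]=BB: continuation. acc=(acc<<6)|0x3B=0x135BB
Completed: cp=U+135BB (starts at byte 4)
Byte[8]=DC: 2-byte lead, need 1 cont bytes. acc=0x1C
Byte[9]=A7: continuation. acc=(acc<<6)|0x27=0x727
Completed: cp=U+0727 (starts at byte 8)
Byte[10]=DC: 2-byte lead, need 1 cont bytes. acc=0x1C
Byte[11]=BC: continuation. acc=(acc<<6)|0x3C=0x73C
Completed: cp=U+073C (starts at byte 10)
Byte[12]=F0: 4-byte lead, need 3 cont bytes. acc=0x0
Byte[13]=98: continuation. acc=(acc<<6)|0x18=0x18
Byte[14]=8C: continuation. acc=(acc<<6)|0x0C=0x60C
Byte[15]=B6: continuation. acc=(acc<<6)|0x36=0x18336
Completed: cp=U+18336 (starts at byte 12)
Byte[16]=C4: 2-byte lead, need 1 cont bytes. acc=0x4
Byte[17]=87: continuation. acc=(acc<<6)|0x07=0x107
Completed: cp=U+0107 (starts at byte 16)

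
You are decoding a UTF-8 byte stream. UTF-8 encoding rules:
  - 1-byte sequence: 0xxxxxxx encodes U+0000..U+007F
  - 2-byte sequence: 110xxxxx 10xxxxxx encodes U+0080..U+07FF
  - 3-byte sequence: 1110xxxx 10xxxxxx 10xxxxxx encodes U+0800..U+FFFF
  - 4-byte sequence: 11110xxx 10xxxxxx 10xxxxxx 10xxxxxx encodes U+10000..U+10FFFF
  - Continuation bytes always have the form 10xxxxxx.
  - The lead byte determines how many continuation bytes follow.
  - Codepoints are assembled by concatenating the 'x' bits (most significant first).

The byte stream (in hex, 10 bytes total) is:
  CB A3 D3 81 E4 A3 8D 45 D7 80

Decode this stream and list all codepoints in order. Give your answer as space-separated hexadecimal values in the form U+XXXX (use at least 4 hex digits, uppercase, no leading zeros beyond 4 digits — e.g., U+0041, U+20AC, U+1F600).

Byte[0]=CB: 2-byte lead, need 1 cont bytes. acc=0xB
Byte[1]=A3: continuation. acc=(acc<<6)|0x23=0x2E3
Completed: cp=U+02E3 (starts at byte 0)
Byte[2]=D3: 2-byte lead, need 1 cont bytes. acc=0x13
Byte[3]=81: continuation. acc=(acc<<6)|0x01=0x4C1
Completed: cp=U+04C1 (starts at byte 2)
Byte[4]=E4: 3-byte lead, need 2 cont bytes. acc=0x4
Byte[5]=A3: continuation. acc=(acc<<6)|0x23=0x123
Byte[6]=8D: continuation. acc=(acc<<6)|0x0D=0x48CD
Completed: cp=U+48CD (starts at byte 4)
Byte[7]=45: 1-byte ASCII. cp=U+0045
Byte[8]=D7: 2-byte lead, need 1 cont bytes. acc=0x17
Byte[9]=80: continuation. acc=(acc<<6)|0x00=0x5C0
Completed: cp=U+05C0 (starts at byte 8)

Answer: U+02E3 U+04C1 U+48CD U+0045 U+05C0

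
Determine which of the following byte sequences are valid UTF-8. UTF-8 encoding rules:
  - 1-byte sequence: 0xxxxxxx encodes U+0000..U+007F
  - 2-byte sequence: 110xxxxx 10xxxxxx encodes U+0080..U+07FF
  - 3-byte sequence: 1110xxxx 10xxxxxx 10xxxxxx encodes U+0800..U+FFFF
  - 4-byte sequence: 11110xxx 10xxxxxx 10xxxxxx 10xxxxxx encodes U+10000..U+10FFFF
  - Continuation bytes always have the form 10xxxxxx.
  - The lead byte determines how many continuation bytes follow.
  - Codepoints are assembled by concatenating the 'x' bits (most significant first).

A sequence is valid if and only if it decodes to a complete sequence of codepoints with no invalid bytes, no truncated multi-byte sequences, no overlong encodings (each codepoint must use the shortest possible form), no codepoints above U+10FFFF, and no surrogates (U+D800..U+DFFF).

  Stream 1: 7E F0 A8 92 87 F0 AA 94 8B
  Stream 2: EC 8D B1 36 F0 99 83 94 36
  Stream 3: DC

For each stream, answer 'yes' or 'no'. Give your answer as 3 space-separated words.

Stream 1: decodes cleanly. VALID
Stream 2: decodes cleanly. VALID
Stream 3: error at byte offset 1. INVALID

Answer: yes yes no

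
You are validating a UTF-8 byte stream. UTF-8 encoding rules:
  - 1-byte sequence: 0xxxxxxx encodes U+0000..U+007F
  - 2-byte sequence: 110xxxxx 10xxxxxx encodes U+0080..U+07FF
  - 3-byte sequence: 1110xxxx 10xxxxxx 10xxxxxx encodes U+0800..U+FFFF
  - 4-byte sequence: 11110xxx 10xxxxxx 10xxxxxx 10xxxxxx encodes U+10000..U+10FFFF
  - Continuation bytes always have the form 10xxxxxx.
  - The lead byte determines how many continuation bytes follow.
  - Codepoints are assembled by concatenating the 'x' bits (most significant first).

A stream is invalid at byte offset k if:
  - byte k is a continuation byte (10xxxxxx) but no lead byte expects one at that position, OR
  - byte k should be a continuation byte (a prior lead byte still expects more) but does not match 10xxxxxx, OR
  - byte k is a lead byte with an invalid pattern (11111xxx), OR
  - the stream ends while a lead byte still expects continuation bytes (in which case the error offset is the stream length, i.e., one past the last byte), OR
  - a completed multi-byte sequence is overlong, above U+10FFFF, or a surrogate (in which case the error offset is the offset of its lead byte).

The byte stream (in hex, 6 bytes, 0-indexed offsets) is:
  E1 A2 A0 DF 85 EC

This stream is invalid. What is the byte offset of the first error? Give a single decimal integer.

Answer: 6

Derivation:
Byte[0]=E1: 3-byte lead, need 2 cont bytes. acc=0x1
Byte[1]=A2: continuation. acc=(acc<<6)|0x22=0x62
Byte[2]=A0: continuation. acc=(acc<<6)|0x20=0x18A0
Completed: cp=U+18A0 (starts at byte 0)
Byte[3]=DF: 2-byte lead, need 1 cont bytes. acc=0x1F
Byte[4]=85: continuation. acc=(acc<<6)|0x05=0x7C5
Completed: cp=U+07C5 (starts at byte 3)
Byte[5]=EC: 3-byte lead, need 2 cont bytes. acc=0xC
Byte[6]: stream ended, expected continuation. INVALID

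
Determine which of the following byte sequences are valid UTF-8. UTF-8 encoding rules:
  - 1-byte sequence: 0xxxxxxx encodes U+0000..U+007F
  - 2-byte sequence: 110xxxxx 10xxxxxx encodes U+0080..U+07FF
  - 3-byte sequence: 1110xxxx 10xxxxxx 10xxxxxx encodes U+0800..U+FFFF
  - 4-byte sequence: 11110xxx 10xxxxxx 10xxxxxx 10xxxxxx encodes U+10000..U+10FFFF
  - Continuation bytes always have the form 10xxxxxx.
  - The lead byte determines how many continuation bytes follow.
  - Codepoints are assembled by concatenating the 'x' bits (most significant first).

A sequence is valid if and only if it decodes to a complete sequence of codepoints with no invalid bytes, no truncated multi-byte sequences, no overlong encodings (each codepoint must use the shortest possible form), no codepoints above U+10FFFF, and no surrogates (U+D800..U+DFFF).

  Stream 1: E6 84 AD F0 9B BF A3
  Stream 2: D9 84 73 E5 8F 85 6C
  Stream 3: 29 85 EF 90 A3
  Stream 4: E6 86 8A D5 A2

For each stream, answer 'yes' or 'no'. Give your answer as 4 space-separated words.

Answer: yes yes no yes

Derivation:
Stream 1: decodes cleanly. VALID
Stream 2: decodes cleanly. VALID
Stream 3: error at byte offset 1. INVALID
Stream 4: decodes cleanly. VALID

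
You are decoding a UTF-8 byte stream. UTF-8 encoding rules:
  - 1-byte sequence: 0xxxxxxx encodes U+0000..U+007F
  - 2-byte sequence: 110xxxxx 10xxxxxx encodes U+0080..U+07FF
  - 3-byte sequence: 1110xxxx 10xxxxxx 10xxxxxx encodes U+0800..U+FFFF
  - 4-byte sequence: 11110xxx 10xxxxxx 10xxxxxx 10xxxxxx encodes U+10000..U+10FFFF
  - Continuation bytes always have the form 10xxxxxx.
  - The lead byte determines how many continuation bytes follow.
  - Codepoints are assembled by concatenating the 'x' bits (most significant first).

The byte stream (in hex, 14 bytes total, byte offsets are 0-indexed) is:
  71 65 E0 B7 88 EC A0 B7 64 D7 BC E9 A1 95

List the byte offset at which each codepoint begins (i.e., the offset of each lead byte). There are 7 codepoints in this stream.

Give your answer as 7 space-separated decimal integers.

Answer: 0 1 2 5 8 9 11

Derivation:
Byte[0]=71: 1-byte ASCII. cp=U+0071
Byte[1]=65: 1-byte ASCII. cp=U+0065
Byte[2]=E0: 3-byte lead, need 2 cont bytes. acc=0x0
Byte[3]=B7: continuation. acc=(acc<<6)|0x37=0x37
Byte[4]=88: continuation. acc=(acc<<6)|0x08=0xDC8
Completed: cp=U+0DC8 (starts at byte 2)
Byte[5]=EC: 3-byte lead, need 2 cont bytes. acc=0xC
Byte[6]=A0: continuation. acc=(acc<<6)|0x20=0x320
Byte[7]=B7: continuation. acc=(acc<<6)|0x37=0xC837
Completed: cp=U+C837 (starts at byte 5)
Byte[8]=64: 1-byte ASCII. cp=U+0064
Byte[9]=D7: 2-byte lead, need 1 cont bytes. acc=0x17
Byte[10]=BC: continuation. acc=(acc<<6)|0x3C=0x5FC
Completed: cp=U+05FC (starts at byte 9)
Byte[11]=E9: 3-byte lead, need 2 cont bytes. acc=0x9
Byte[12]=A1: continuation. acc=(acc<<6)|0x21=0x261
Byte[13]=95: continuation. acc=(acc<<6)|0x15=0x9855
Completed: cp=U+9855 (starts at byte 11)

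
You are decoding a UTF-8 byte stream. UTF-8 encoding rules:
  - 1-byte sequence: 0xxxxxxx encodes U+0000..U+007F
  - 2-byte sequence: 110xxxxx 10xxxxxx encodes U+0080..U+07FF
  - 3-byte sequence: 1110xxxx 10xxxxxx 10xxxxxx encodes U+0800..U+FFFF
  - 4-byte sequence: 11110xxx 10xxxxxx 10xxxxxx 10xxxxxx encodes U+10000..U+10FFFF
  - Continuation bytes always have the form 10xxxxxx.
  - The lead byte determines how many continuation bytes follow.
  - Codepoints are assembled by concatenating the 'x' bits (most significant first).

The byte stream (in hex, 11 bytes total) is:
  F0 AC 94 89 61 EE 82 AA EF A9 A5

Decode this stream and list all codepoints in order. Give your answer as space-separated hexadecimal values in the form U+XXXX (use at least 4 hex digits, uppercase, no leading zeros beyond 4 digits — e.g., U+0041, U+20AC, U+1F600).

Byte[0]=F0: 4-byte lead, need 3 cont bytes. acc=0x0
Byte[1]=AC: continuation. acc=(acc<<6)|0x2C=0x2C
Byte[2]=94: continuation. acc=(acc<<6)|0x14=0xB14
Byte[3]=89: continuation. acc=(acc<<6)|0x09=0x2C509
Completed: cp=U+2C509 (starts at byte 0)
Byte[4]=61: 1-byte ASCII. cp=U+0061
Byte[5]=EE: 3-byte lead, need 2 cont bytes. acc=0xE
Byte[6]=82: continuation. acc=(acc<<6)|0x02=0x382
Byte[7]=AA: continuation. acc=(acc<<6)|0x2A=0xE0AA
Completed: cp=U+E0AA (starts at byte 5)
Byte[8]=EF: 3-byte lead, need 2 cont bytes. acc=0xF
Byte[9]=A9: continuation. acc=(acc<<6)|0x29=0x3E9
Byte[10]=A5: continuation. acc=(acc<<6)|0x25=0xFA65
Completed: cp=U+FA65 (starts at byte 8)

Answer: U+2C509 U+0061 U+E0AA U+FA65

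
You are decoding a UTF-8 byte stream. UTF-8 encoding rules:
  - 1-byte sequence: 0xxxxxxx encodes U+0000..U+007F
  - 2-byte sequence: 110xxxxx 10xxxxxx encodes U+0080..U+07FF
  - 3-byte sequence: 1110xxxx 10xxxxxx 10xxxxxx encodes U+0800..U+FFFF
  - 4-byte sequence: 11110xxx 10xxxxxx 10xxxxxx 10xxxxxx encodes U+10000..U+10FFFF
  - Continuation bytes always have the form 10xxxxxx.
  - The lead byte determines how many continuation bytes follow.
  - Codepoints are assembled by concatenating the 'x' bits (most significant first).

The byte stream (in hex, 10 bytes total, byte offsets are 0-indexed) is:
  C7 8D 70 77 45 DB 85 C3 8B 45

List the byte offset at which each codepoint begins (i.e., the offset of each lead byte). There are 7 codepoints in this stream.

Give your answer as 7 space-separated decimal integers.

Answer: 0 2 3 4 5 7 9

Derivation:
Byte[0]=C7: 2-byte lead, need 1 cont bytes. acc=0x7
Byte[1]=8D: continuation. acc=(acc<<6)|0x0D=0x1CD
Completed: cp=U+01CD (starts at byte 0)
Byte[2]=70: 1-byte ASCII. cp=U+0070
Byte[3]=77: 1-byte ASCII. cp=U+0077
Byte[4]=45: 1-byte ASCII. cp=U+0045
Byte[5]=DB: 2-byte lead, need 1 cont bytes. acc=0x1B
Byte[6]=85: continuation. acc=(acc<<6)|0x05=0x6C5
Completed: cp=U+06C5 (starts at byte 5)
Byte[7]=C3: 2-byte lead, need 1 cont bytes. acc=0x3
Byte[8]=8B: continuation. acc=(acc<<6)|0x0B=0xCB
Completed: cp=U+00CB (starts at byte 7)
Byte[9]=45: 1-byte ASCII. cp=U+0045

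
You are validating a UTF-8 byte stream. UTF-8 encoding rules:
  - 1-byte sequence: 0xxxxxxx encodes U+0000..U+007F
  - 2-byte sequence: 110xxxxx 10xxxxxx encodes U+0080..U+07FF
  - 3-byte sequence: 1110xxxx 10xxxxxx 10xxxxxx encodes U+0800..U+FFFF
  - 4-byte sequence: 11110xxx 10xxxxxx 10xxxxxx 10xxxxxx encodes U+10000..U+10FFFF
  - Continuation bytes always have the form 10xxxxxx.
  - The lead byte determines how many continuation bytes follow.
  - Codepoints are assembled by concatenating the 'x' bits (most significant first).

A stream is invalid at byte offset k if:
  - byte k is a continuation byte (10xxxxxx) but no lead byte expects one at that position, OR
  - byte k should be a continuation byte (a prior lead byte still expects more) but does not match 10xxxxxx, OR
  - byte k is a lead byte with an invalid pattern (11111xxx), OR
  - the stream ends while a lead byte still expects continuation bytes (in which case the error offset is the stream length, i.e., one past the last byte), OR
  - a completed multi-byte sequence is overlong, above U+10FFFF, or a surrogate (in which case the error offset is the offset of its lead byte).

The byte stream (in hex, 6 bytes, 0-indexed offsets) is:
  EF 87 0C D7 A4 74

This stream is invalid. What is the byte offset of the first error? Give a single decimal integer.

Answer: 2

Derivation:
Byte[0]=EF: 3-byte lead, need 2 cont bytes. acc=0xF
Byte[1]=87: continuation. acc=(acc<<6)|0x07=0x3C7
Byte[2]=0C: expected 10xxxxxx continuation. INVALID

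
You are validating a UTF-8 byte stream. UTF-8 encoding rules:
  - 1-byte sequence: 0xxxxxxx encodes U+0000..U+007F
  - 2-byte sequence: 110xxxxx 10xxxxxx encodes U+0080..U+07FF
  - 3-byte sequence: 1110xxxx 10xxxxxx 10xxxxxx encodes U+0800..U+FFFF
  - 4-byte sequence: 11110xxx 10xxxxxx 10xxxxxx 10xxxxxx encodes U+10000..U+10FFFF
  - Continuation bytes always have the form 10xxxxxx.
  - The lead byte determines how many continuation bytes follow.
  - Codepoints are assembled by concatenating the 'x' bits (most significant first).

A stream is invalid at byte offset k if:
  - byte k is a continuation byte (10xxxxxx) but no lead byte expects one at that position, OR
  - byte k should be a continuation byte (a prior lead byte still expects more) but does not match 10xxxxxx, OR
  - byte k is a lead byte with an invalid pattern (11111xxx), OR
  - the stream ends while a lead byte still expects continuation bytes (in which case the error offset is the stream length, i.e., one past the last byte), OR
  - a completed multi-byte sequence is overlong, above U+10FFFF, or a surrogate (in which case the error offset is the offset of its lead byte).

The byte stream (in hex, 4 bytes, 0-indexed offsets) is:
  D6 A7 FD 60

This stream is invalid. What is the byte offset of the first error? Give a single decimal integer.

Answer: 2

Derivation:
Byte[0]=D6: 2-byte lead, need 1 cont bytes. acc=0x16
Byte[1]=A7: continuation. acc=(acc<<6)|0x27=0x5A7
Completed: cp=U+05A7 (starts at byte 0)
Byte[2]=FD: INVALID lead byte (not 0xxx/110x/1110/11110)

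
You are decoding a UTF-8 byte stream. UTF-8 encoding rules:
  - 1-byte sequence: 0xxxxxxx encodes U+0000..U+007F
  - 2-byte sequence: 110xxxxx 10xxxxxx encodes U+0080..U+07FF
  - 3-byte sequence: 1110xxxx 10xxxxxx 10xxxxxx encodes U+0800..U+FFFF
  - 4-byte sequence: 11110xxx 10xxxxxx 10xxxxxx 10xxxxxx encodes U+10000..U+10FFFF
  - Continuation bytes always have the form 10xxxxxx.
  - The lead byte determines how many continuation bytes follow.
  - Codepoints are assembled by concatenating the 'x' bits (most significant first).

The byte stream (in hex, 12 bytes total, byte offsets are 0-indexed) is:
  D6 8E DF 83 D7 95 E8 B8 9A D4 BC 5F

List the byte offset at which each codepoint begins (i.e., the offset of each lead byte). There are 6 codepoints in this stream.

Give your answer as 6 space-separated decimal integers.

Answer: 0 2 4 6 9 11

Derivation:
Byte[0]=D6: 2-byte lead, need 1 cont bytes. acc=0x16
Byte[1]=8E: continuation. acc=(acc<<6)|0x0E=0x58E
Completed: cp=U+058E (starts at byte 0)
Byte[2]=DF: 2-byte lead, need 1 cont bytes. acc=0x1F
Byte[3]=83: continuation. acc=(acc<<6)|0x03=0x7C3
Completed: cp=U+07C3 (starts at byte 2)
Byte[4]=D7: 2-byte lead, need 1 cont bytes. acc=0x17
Byte[5]=95: continuation. acc=(acc<<6)|0x15=0x5D5
Completed: cp=U+05D5 (starts at byte 4)
Byte[6]=E8: 3-byte lead, need 2 cont bytes. acc=0x8
Byte[7]=B8: continuation. acc=(acc<<6)|0x38=0x238
Byte[8]=9A: continuation. acc=(acc<<6)|0x1A=0x8E1A
Completed: cp=U+8E1A (starts at byte 6)
Byte[9]=D4: 2-byte lead, need 1 cont bytes. acc=0x14
Byte[10]=BC: continuation. acc=(acc<<6)|0x3C=0x53C
Completed: cp=U+053C (starts at byte 9)
Byte[11]=5F: 1-byte ASCII. cp=U+005F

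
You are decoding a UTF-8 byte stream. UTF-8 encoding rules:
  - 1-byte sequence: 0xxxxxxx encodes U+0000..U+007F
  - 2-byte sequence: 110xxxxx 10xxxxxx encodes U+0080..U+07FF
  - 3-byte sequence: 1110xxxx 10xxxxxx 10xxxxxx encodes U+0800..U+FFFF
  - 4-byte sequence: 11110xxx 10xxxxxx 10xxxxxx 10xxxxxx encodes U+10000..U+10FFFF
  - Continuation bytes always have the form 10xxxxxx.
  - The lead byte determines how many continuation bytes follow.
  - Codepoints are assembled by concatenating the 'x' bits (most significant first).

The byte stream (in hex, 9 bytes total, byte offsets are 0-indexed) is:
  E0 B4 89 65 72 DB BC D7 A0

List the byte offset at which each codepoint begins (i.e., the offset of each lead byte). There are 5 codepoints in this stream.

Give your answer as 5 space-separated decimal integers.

Answer: 0 3 4 5 7

Derivation:
Byte[0]=E0: 3-byte lead, need 2 cont bytes. acc=0x0
Byte[1]=B4: continuation. acc=(acc<<6)|0x34=0x34
Byte[2]=89: continuation. acc=(acc<<6)|0x09=0xD09
Completed: cp=U+0D09 (starts at byte 0)
Byte[3]=65: 1-byte ASCII. cp=U+0065
Byte[4]=72: 1-byte ASCII. cp=U+0072
Byte[5]=DB: 2-byte lead, need 1 cont bytes. acc=0x1B
Byte[6]=BC: continuation. acc=(acc<<6)|0x3C=0x6FC
Completed: cp=U+06FC (starts at byte 5)
Byte[7]=D7: 2-byte lead, need 1 cont bytes. acc=0x17
Byte[8]=A0: continuation. acc=(acc<<6)|0x20=0x5E0
Completed: cp=U+05E0 (starts at byte 7)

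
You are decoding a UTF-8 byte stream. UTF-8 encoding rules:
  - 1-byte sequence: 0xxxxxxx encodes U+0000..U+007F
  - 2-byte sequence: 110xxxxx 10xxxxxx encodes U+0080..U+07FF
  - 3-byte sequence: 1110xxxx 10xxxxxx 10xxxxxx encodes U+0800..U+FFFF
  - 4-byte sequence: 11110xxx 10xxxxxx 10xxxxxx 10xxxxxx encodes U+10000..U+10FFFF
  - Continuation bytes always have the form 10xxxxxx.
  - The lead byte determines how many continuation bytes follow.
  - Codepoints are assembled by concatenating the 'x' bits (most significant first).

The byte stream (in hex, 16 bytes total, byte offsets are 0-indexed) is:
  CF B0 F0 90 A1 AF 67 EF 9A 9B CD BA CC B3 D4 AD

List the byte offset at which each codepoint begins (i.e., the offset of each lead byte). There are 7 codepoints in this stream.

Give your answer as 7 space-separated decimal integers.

Byte[0]=CF: 2-byte lead, need 1 cont bytes. acc=0xF
Byte[1]=B0: continuation. acc=(acc<<6)|0x30=0x3F0
Completed: cp=U+03F0 (starts at byte 0)
Byte[2]=F0: 4-byte lead, need 3 cont bytes. acc=0x0
Byte[3]=90: continuation. acc=(acc<<6)|0x10=0x10
Byte[4]=A1: continuation. acc=(acc<<6)|0x21=0x421
Byte[5]=AF: continuation. acc=(acc<<6)|0x2F=0x1086F
Completed: cp=U+1086F (starts at byte 2)
Byte[6]=67: 1-byte ASCII. cp=U+0067
Byte[7]=EF: 3-byte lead, need 2 cont bytes. acc=0xF
Byte[8]=9A: continuation. acc=(acc<<6)|0x1A=0x3DA
Byte[9]=9B: continuation. acc=(acc<<6)|0x1B=0xF69B
Completed: cp=U+F69B (starts at byte 7)
Byte[10]=CD: 2-byte lead, need 1 cont bytes. acc=0xD
Byte[11]=BA: continuation. acc=(acc<<6)|0x3A=0x37A
Completed: cp=U+037A (starts at byte 10)
Byte[12]=CC: 2-byte lead, need 1 cont bytes. acc=0xC
Byte[13]=B3: continuation. acc=(acc<<6)|0x33=0x333
Completed: cp=U+0333 (starts at byte 12)
Byte[14]=D4: 2-byte lead, need 1 cont bytes. acc=0x14
Byte[15]=AD: continuation. acc=(acc<<6)|0x2D=0x52D
Completed: cp=U+052D (starts at byte 14)

Answer: 0 2 6 7 10 12 14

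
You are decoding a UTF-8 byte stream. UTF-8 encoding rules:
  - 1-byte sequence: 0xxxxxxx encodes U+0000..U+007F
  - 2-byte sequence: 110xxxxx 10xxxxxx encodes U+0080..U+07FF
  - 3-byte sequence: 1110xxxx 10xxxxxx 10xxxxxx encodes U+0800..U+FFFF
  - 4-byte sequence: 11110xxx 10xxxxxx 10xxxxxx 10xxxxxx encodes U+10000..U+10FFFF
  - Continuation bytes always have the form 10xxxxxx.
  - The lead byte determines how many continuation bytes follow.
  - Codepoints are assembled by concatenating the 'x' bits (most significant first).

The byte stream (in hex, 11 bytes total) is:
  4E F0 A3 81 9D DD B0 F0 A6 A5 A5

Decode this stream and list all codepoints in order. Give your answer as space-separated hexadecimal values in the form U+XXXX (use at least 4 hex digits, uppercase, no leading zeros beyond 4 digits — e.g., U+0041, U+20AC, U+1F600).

Byte[0]=4E: 1-byte ASCII. cp=U+004E
Byte[1]=F0: 4-byte lead, need 3 cont bytes. acc=0x0
Byte[2]=A3: continuation. acc=(acc<<6)|0x23=0x23
Byte[3]=81: continuation. acc=(acc<<6)|0x01=0x8C1
Byte[4]=9D: continuation. acc=(acc<<6)|0x1D=0x2305D
Completed: cp=U+2305D (starts at byte 1)
Byte[5]=DD: 2-byte lead, need 1 cont bytes. acc=0x1D
Byte[6]=B0: continuation. acc=(acc<<6)|0x30=0x770
Completed: cp=U+0770 (starts at byte 5)
Byte[7]=F0: 4-byte lead, need 3 cont bytes. acc=0x0
Byte[8]=A6: continuation. acc=(acc<<6)|0x26=0x26
Byte[9]=A5: continuation. acc=(acc<<6)|0x25=0x9A5
Byte[10]=A5: continuation. acc=(acc<<6)|0x25=0x26965
Completed: cp=U+26965 (starts at byte 7)

Answer: U+004E U+2305D U+0770 U+26965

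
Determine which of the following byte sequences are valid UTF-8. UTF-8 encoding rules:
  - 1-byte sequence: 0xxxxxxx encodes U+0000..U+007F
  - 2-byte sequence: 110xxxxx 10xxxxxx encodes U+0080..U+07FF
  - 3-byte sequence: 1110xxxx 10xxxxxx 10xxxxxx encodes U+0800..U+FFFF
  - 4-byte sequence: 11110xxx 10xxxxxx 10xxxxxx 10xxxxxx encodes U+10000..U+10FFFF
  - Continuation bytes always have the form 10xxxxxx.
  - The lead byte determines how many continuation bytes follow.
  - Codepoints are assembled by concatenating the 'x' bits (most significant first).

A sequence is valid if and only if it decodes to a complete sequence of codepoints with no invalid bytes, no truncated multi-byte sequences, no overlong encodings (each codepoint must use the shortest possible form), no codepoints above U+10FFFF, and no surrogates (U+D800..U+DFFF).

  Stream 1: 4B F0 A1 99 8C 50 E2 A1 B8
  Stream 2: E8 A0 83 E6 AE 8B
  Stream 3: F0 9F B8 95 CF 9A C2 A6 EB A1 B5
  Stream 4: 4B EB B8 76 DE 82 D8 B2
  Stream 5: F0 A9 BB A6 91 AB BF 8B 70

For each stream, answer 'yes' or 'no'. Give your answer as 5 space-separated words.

Stream 1: decodes cleanly. VALID
Stream 2: decodes cleanly. VALID
Stream 3: decodes cleanly. VALID
Stream 4: error at byte offset 3. INVALID
Stream 5: error at byte offset 4. INVALID

Answer: yes yes yes no no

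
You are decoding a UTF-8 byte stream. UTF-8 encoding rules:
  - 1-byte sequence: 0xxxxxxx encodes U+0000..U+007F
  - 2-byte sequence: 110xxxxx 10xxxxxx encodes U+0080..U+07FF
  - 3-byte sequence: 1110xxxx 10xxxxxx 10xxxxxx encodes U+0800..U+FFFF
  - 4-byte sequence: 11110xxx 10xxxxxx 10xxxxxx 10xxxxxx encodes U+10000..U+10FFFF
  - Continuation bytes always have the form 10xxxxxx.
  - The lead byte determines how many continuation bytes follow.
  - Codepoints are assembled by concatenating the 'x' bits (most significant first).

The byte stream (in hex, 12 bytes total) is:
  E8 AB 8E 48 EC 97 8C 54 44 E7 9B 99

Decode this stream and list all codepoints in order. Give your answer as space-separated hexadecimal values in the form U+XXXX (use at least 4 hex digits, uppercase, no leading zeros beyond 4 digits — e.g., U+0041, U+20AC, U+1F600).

Answer: U+8ACE U+0048 U+C5CC U+0054 U+0044 U+76D9

Derivation:
Byte[0]=E8: 3-byte lead, need 2 cont bytes. acc=0x8
Byte[1]=AB: continuation. acc=(acc<<6)|0x2B=0x22B
Byte[2]=8E: continuation. acc=(acc<<6)|0x0E=0x8ACE
Completed: cp=U+8ACE (starts at byte 0)
Byte[3]=48: 1-byte ASCII. cp=U+0048
Byte[4]=EC: 3-byte lead, need 2 cont bytes. acc=0xC
Byte[5]=97: continuation. acc=(acc<<6)|0x17=0x317
Byte[6]=8C: continuation. acc=(acc<<6)|0x0C=0xC5CC
Completed: cp=U+C5CC (starts at byte 4)
Byte[7]=54: 1-byte ASCII. cp=U+0054
Byte[8]=44: 1-byte ASCII. cp=U+0044
Byte[9]=E7: 3-byte lead, need 2 cont bytes. acc=0x7
Byte[10]=9B: continuation. acc=(acc<<6)|0x1B=0x1DB
Byte[11]=99: continuation. acc=(acc<<6)|0x19=0x76D9
Completed: cp=U+76D9 (starts at byte 9)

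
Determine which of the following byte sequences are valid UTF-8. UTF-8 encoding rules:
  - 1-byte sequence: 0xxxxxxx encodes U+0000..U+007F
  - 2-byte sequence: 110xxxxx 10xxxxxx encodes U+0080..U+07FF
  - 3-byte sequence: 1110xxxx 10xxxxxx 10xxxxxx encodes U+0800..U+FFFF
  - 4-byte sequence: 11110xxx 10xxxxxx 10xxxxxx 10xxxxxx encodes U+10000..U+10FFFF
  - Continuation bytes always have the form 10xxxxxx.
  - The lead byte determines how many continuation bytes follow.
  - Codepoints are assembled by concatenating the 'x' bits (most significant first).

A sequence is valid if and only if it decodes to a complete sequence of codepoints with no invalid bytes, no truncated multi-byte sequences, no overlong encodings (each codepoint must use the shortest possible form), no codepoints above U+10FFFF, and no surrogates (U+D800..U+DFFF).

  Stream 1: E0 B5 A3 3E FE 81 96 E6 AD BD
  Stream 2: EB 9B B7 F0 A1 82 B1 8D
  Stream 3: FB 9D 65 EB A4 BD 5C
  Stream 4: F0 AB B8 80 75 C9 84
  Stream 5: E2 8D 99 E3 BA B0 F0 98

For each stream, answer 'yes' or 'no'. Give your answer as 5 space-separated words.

Answer: no no no yes no

Derivation:
Stream 1: error at byte offset 4. INVALID
Stream 2: error at byte offset 7. INVALID
Stream 3: error at byte offset 0. INVALID
Stream 4: decodes cleanly. VALID
Stream 5: error at byte offset 8. INVALID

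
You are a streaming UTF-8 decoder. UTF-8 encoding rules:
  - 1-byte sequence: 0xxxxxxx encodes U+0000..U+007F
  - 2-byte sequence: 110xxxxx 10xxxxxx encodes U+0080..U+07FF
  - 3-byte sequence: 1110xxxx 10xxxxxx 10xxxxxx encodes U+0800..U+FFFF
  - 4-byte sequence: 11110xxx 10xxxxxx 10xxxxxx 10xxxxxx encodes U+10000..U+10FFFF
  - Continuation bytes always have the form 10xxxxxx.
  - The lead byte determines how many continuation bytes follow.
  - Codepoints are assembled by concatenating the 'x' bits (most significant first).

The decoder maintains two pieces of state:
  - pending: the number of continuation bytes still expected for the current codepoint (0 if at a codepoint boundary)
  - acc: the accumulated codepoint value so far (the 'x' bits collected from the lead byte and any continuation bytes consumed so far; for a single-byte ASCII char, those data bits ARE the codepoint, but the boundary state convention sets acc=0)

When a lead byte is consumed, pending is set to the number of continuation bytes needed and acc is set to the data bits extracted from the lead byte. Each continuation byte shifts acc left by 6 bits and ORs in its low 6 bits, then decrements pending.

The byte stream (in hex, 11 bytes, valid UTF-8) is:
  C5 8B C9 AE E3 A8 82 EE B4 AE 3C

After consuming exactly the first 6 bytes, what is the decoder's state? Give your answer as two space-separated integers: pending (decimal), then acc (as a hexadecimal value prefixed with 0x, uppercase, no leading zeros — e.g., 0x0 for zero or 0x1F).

Byte[0]=C5: 2-byte lead. pending=1, acc=0x5
Byte[1]=8B: continuation. acc=(acc<<6)|0x0B=0x14B, pending=0
Byte[2]=C9: 2-byte lead. pending=1, acc=0x9
Byte[3]=AE: continuation. acc=(acc<<6)|0x2E=0x26E, pending=0
Byte[4]=E3: 3-byte lead. pending=2, acc=0x3
Byte[5]=A8: continuation. acc=(acc<<6)|0x28=0xE8, pending=1

Answer: 1 0xE8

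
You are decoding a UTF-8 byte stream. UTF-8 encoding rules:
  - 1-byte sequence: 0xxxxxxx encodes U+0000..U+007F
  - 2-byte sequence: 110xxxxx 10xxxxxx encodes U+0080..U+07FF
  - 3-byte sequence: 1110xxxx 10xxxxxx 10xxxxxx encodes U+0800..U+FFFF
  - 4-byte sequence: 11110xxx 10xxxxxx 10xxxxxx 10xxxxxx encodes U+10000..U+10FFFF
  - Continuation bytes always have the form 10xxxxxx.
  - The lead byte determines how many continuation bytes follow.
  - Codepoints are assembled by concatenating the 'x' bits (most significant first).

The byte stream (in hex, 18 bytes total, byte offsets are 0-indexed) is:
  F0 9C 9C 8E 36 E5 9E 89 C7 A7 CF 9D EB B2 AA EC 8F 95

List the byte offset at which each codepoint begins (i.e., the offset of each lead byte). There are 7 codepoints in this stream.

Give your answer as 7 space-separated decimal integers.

Answer: 0 4 5 8 10 12 15

Derivation:
Byte[0]=F0: 4-byte lead, need 3 cont bytes. acc=0x0
Byte[1]=9C: continuation. acc=(acc<<6)|0x1C=0x1C
Byte[2]=9C: continuation. acc=(acc<<6)|0x1C=0x71C
Byte[3]=8E: continuation. acc=(acc<<6)|0x0E=0x1C70E
Completed: cp=U+1C70E (starts at byte 0)
Byte[4]=36: 1-byte ASCII. cp=U+0036
Byte[5]=E5: 3-byte lead, need 2 cont bytes. acc=0x5
Byte[6]=9E: continuation. acc=(acc<<6)|0x1E=0x15E
Byte[7]=89: continuation. acc=(acc<<6)|0x09=0x5789
Completed: cp=U+5789 (starts at byte 5)
Byte[8]=C7: 2-byte lead, need 1 cont bytes. acc=0x7
Byte[9]=A7: continuation. acc=(acc<<6)|0x27=0x1E7
Completed: cp=U+01E7 (starts at byte 8)
Byte[10]=CF: 2-byte lead, need 1 cont bytes. acc=0xF
Byte[11]=9D: continuation. acc=(acc<<6)|0x1D=0x3DD
Completed: cp=U+03DD (starts at byte 10)
Byte[12]=EB: 3-byte lead, need 2 cont bytes. acc=0xB
Byte[13]=B2: continuation. acc=(acc<<6)|0x32=0x2F2
Byte[14]=AA: continuation. acc=(acc<<6)|0x2A=0xBCAA
Completed: cp=U+BCAA (starts at byte 12)
Byte[15]=EC: 3-byte lead, need 2 cont bytes. acc=0xC
Byte[16]=8F: continuation. acc=(acc<<6)|0x0F=0x30F
Byte[17]=95: continuation. acc=(acc<<6)|0x15=0xC3D5
Completed: cp=U+C3D5 (starts at byte 15)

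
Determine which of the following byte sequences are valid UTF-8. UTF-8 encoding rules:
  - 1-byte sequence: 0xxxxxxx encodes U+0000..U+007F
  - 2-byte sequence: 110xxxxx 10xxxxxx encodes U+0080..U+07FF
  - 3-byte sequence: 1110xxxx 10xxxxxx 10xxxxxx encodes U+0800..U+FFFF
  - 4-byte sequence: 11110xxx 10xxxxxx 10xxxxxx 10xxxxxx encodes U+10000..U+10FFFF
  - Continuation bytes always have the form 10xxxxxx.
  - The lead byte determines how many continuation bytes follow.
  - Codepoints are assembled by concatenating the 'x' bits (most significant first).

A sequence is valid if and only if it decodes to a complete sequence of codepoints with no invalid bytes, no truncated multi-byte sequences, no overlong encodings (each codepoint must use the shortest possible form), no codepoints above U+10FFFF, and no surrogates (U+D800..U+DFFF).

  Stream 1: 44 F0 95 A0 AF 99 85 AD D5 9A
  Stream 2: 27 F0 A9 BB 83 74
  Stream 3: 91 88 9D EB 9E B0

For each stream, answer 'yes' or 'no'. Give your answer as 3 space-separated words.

Stream 1: error at byte offset 5. INVALID
Stream 2: decodes cleanly. VALID
Stream 3: error at byte offset 0. INVALID

Answer: no yes no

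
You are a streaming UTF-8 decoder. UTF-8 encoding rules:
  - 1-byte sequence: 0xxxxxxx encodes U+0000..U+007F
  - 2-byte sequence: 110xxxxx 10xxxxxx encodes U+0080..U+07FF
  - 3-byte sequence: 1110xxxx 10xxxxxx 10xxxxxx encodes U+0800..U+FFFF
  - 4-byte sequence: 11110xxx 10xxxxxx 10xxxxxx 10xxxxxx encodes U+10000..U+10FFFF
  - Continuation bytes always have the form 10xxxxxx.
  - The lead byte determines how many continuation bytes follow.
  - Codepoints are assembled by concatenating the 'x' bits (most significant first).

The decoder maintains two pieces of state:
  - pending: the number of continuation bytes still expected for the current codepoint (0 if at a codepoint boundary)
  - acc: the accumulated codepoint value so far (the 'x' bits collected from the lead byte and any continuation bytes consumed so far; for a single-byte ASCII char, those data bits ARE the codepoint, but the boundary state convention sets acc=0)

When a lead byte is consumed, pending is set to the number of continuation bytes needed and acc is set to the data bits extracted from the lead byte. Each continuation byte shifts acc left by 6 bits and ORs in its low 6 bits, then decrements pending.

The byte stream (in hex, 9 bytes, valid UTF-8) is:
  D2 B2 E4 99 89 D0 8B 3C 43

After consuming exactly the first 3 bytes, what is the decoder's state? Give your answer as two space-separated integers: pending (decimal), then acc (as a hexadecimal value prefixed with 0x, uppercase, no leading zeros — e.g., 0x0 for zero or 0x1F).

Answer: 2 0x4

Derivation:
Byte[0]=D2: 2-byte lead. pending=1, acc=0x12
Byte[1]=B2: continuation. acc=(acc<<6)|0x32=0x4B2, pending=0
Byte[2]=E4: 3-byte lead. pending=2, acc=0x4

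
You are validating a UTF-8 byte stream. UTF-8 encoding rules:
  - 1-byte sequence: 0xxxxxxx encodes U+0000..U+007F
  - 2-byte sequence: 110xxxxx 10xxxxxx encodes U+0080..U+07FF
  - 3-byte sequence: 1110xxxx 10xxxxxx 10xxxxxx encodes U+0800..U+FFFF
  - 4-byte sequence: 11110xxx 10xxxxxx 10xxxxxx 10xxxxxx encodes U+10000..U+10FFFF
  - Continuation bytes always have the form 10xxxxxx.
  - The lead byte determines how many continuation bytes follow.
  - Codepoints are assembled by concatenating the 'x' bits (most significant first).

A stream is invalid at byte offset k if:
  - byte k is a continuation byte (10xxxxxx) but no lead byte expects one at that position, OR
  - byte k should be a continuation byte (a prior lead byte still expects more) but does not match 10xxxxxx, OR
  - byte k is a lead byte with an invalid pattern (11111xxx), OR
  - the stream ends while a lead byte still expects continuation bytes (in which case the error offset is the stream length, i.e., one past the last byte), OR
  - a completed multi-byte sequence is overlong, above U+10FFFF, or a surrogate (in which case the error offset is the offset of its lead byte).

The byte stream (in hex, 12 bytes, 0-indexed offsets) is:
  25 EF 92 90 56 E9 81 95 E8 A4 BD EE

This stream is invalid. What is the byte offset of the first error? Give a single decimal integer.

Answer: 12

Derivation:
Byte[0]=25: 1-byte ASCII. cp=U+0025
Byte[1]=EF: 3-byte lead, need 2 cont bytes. acc=0xF
Byte[2]=92: continuation. acc=(acc<<6)|0x12=0x3D2
Byte[3]=90: continuation. acc=(acc<<6)|0x10=0xF490
Completed: cp=U+F490 (starts at byte 1)
Byte[4]=56: 1-byte ASCII. cp=U+0056
Byte[5]=E9: 3-byte lead, need 2 cont bytes. acc=0x9
Byte[6]=81: continuation. acc=(acc<<6)|0x01=0x241
Byte[7]=95: continuation. acc=(acc<<6)|0x15=0x9055
Completed: cp=U+9055 (starts at byte 5)
Byte[8]=E8: 3-byte lead, need 2 cont bytes. acc=0x8
Byte[9]=A4: continuation. acc=(acc<<6)|0x24=0x224
Byte[10]=BD: continuation. acc=(acc<<6)|0x3D=0x893D
Completed: cp=U+893D (starts at byte 8)
Byte[11]=EE: 3-byte lead, need 2 cont bytes. acc=0xE
Byte[12]: stream ended, expected continuation. INVALID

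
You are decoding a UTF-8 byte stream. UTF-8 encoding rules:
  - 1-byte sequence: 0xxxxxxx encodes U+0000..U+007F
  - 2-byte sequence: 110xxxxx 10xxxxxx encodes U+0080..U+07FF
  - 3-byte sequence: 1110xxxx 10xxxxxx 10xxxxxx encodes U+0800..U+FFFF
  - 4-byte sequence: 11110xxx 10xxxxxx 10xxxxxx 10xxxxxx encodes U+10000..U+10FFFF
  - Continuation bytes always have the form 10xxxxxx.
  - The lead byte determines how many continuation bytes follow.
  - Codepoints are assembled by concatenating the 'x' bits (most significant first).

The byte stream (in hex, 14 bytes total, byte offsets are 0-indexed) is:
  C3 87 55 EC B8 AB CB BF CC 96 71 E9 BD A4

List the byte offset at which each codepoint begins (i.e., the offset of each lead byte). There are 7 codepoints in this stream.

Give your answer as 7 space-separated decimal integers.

Byte[0]=C3: 2-byte lead, need 1 cont bytes. acc=0x3
Byte[1]=87: continuation. acc=(acc<<6)|0x07=0xC7
Completed: cp=U+00C7 (starts at byte 0)
Byte[2]=55: 1-byte ASCII. cp=U+0055
Byte[3]=EC: 3-byte lead, need 2 cont bytes. acc=0xC
Byte[4]=B8: continuation. acc=(acc<<6)|0x38=0x338
Byte[5]=AB: continuation. acc=(acc<<6)|0x2B=0xCE2B
Completed: cp=U+CE2B (starts at byte 3)
Byte[6]=CB: 2-byte lead, need 1 cont bytes. acc=0xB
Byte[7]=BF: continuation. acc=(acc<<6)|0x3F=0x2FF
Completed: cp=U+02FF (starts at byte 6)
Byte[8]=CC: 2-byte lead, need 1 cont bytes. acc=0xC
Byte[9]=96: continuation. acc=(acc<<6)|0x16=0x316
Completed: cp=U+0316 (starts at byte 8)
Byte[10]=71: 1-byte ASCII. cp=U+0071
Byte[11]=E9: 3-byte lead, need 2 cont bytes. acc=0x9
Byte[12]=BD: continuation. acc=(acc<<6)|0x3D=0x27D
Byte[13]=A4: continuation. acc=(acc<<6)|0x24=0x9F64
Completed: cp=U+9F64 (starts at byte 11)

Answer: 0 2 3 6 8 10 11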